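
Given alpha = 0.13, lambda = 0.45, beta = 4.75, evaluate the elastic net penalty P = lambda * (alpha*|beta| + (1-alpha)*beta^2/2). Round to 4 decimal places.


alpha * |beta| = 0.13 * 4.75 = 0.6175.
(1-alpha) * beta^2/2 = 0.87 * 22.5625/2 = 9.8147.
Total = 0.45 * (0.6175 + 9.8147) = 4.6945.

4.6945


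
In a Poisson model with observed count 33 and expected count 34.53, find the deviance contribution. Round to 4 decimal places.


First: ln(33/34.53) = -0.045321.
Then: 33 * -0.045321 = -1.495593.
y - mu = 33 - 34.53 = -1.53.
D = 2(-1.495593 - -1.53) = 0.068814, which rounds to 0.0688.

0.0688


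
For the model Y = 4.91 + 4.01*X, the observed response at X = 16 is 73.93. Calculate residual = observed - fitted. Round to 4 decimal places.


Fitted value at X = 16 is yhat = 4.91 + 4.01*16 = 69.0700.
Residual = 73.93 - 69.0700 = 4.8600.

4.8600


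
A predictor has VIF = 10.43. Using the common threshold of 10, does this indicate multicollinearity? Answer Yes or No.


The threshold is 10.
VIF = 10.43 is >= 10.
Multicollinearity indication: Yes.

Yes


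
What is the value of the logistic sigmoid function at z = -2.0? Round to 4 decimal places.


exp(2.0000) = 7.3891.
1 + exp(-z) = 8.3891.
sigmoid = 1/8.3891 = 0.1192.

0.1192


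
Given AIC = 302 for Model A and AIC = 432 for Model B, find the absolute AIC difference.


Absolute difference = |302 - 432| = 130.
The model with lower AIC (A) is preferred.

130


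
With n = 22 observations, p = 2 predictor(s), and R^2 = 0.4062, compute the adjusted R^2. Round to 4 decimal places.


Adjusted R^2 = 1 - (1 - R^2) * (n-1)/(n-p-1).
(1 - R^2) = 0.5938.
(n-1)/(n-p-1) = 21/19.
(1 - R^2) * (n-1) = 0.5938 * 21 = 12.4698.
Divide by (n-p-1): 12.4698 / 19 = 0.6563.
Adj R^2 = 1 - 0.6563 = 0.3437.

0.3437


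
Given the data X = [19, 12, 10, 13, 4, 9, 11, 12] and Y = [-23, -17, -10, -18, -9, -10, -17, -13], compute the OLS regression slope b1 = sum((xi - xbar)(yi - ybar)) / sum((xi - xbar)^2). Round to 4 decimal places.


The sample means are xbar = 11.2500 and ybar = -14.6250.
Compute S_xx = 123.5000 and S_xy = -127.7500.
Slope b1 = S_xy / S_xx = -127.7500 / 123.5000 = -1.0344.

-1.0344


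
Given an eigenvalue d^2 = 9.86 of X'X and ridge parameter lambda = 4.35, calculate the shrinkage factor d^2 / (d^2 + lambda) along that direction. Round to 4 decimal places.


Compute the denominator: 9.86 + 4.35 = 14.2100.
Shrinkage factor = 9.86 / 14.2100 = 0.6939.

0.6939


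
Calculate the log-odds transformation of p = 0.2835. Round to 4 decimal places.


The odds are p/(1-p) = 0.2835 / 0.7165 = 0.3957.
logit(p) = ln(0.3957) = -0.9272.

-0.9272


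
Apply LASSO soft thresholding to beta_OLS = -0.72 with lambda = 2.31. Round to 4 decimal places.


|beta_OLS| = 0.72.
lambda = 2.31.
Since |beta| <= lambda, the coefficient is set to 0.
Result = 0.0000.

0.0000


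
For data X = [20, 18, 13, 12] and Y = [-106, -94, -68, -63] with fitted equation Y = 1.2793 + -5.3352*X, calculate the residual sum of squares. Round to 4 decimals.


Predicted values from Y = 1.2793 + -5.3352*X.
Residuals: [-0.5753, 0.7543, 0.0783, -0.2569].
SSres = 0.9721.

0.9721


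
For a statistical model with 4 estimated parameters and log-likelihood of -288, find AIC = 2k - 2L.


AIC = 2k - 2*loglik = 2(4) - 2(-288).
= 8 + 576 = 584.

584


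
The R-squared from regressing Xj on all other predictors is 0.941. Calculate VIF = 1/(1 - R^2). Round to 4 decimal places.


Denominator: 1 - 0.941 = 0.059.
VIF = 1 / 0.059 = 16.9492.

16.9492


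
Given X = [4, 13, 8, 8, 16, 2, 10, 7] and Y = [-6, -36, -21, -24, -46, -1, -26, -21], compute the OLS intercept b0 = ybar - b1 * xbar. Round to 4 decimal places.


First find the slope: b1 = -3.1840.
Means: xbar = 8.5000, ybar = -22.6250.
b0 = ybar - b1 * xbar = -22.6250 - -3.1840 * 8.5000 = 4.4392.

4.4392


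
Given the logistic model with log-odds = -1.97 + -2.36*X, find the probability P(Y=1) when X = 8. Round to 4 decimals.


Compute z = -1.97 + (-2.36)(8) = -20.8500.
exp(-z) = 1135115222.1046.
P = 1/(1 + 1135115222.1046) = 0.0000.

0.0000


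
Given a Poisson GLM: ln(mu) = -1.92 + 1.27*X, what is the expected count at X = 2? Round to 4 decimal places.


Compute eta = -1.92 + 1.27 * 2 = 0.6200.
Apply inverse link: mu = e^0.6200 = 1.8589.

1.8589


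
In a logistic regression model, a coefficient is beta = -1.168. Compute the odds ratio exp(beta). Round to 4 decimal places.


exp(-1.168) = 0.3110.
So the odds ratio is 0.3110.

0.3110


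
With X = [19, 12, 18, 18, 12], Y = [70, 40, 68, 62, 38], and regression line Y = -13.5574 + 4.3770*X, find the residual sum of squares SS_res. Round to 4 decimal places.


For each point, residual = actual - predicted.
Residuals: [0.3944, 1.0334, 2.7714, -3.2286, -0.9666].
Sum of squared residuals = 20.2623.

20.2623


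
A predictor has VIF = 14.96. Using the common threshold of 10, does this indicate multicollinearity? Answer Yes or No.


The threshold is 10.
VIF = 14.96 is >= 10.
Multicollinearity indication: Yes.

Yes


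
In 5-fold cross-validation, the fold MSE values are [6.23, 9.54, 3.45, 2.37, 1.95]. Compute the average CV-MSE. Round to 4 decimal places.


Add all fold MSEs: 23.5400.
Divide by k = 5: 23.5400/5 = 4.7080.

4.7080


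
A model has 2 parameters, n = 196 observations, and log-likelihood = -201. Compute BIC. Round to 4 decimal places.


ln(196) = 5.278115.
k * ln(n) = 2 * 5.278115 = 10.556230.
-2L = 402.
BIC = 10.556230 + 402 = 412.556230, which rounds to 412.5562.

412.5562


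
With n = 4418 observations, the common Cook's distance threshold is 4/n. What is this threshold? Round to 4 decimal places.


Cook's distance cutoff = 4/n = 4/4418.
= 0.0009.

0.0009


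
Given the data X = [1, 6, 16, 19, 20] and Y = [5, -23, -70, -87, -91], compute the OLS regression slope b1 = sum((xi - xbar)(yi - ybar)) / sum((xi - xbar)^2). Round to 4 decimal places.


Calculate xbar = 12.4000, ybar = -53.2000.
S_xx = 285.2000, S_xy = -1427.6000.
Using b1 = S_xy / S_xx = -1427.6000 / 285.2000, we get b1 = -5.0056.

-5.0056


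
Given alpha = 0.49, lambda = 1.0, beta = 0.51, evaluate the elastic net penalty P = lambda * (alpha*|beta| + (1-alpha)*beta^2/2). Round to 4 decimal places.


Compute:
L1 = 0.49 * 0.51 = 0.2499.
L2 = 0.51 * 0.51^2 / 2 = 0.0663.
Penalty = 1.0 * (0.2499 + 0.0663) = 0.3162.

0.3162


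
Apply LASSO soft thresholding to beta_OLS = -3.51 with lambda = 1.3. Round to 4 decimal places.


Check: |-3.51| = 3.51 vs lambda = 1.3.
Since |beta| > lambda, coefficient = sign(beta)*(|beta| - lambda) = -2.2100.
Soft-thresholded coefficient = -2.2100.

-2.2100


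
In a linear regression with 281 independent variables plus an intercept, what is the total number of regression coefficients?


Each predictor gets one coefficient, plus one intercept.
Total parameters = 281 + 1 = 282.

282


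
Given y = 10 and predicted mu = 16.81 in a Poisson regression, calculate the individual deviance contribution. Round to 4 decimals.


Compute y*ln(y/mu) = 10*ln(10/16.81) = 10*-0.519389 = -5.193890.
y - mu = -6.81.
D = 2*(-5.193890 - (-6.81)) = 3.232220, which rounds to 3.2322.

3.2322


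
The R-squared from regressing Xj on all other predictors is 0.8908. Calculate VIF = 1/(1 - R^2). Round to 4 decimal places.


VIF = 1 / (1 - 0.8908).
= 1 / 0.1092 = 9.1575.

9.1575


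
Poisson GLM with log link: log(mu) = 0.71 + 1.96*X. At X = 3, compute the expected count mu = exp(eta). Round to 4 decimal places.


Compute eta = 0.71 + 1.96 * 3 = 6.5900.
Apply inverse link: mu = e^6.5900 = 727.7809.

727.7809


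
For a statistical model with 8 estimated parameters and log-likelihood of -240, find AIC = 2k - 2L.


AIC = 2k - 2*loglik = 2(8) - 2(-240).
= 16 + 480 = 496.

496


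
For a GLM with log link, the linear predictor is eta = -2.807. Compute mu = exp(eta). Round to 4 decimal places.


mu = exp(eta) = exp(-2.807).
= 0.0604.

0.0604


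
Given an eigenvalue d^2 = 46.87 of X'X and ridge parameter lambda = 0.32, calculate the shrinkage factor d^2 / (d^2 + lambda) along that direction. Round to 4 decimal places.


d^2 + lambda = 46.87 + 0.32 = 47.1900.
Shrinkage factor = 46.87/47.1900 = 0.9932.

0.9932


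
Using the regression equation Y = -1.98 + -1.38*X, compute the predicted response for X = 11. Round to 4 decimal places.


Predicted value:
Y = -1.98 + (-1.38)(11) = -1.98 + -15.1800 = -17.1600.

-17.1600


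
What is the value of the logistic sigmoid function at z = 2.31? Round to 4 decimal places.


exp(-2.3100) = 0.0993.
1 + exp(-z) = 1.0993.
sigmoid = 1/1.0993 = 0.9097.

0.9097


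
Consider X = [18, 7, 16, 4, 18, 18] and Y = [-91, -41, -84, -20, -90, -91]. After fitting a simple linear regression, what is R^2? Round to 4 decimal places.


The fitted line is Y = -3.3534 + -4.8997*X.
SSres = 27.9950, SStot = 4817.5000.
R^2 = 1 - SSres/SStot = 0.9942.

0.9942


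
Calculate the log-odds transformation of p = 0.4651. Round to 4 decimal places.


The odds are p/(1-p) = 0.4651 / 0.5349 = 0.8695.
logit(p) = ln(0.8695) = -0.1398.

-0.1398


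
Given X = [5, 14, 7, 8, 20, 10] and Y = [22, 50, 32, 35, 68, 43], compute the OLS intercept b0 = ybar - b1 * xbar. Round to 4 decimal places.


The slope is b1 = 2.8899.
Sample means are xbar = 10.6667 and ybar = 41.6667.
Intercept: b0 = 41.6667 - (2.8899)(10.6667) = 10.8414.

10.8414


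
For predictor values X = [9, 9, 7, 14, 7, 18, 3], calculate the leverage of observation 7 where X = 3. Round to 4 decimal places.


n = 7, xbar = 9.5714.
SXX = sum((xi - xbar)^2) = 147.7143.
h = 1/7 + (3 - 9.5714)^2 / 147.7143 = 0.4352.

0.4352


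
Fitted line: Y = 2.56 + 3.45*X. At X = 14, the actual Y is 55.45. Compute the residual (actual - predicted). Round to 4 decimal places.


Compute yhat = 2.56 + (3.45)(14) = 50.8600.
Residual = actual - predicted = 55.45 - 50.8600 = 4.5900.

4.5900


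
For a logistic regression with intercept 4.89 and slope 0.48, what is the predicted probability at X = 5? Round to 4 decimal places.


Compute z = 4.89 + (0.48)(5) = 7.2900.
exp(-z) = 0.0007.
P = 1/(1 + 0.0007) = 0.9993.

0.9993


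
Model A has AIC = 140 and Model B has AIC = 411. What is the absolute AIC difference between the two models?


|AIC_A - AIC_B| = |140 - 411| = 271.
Model A is preferred (lower AIC).

271


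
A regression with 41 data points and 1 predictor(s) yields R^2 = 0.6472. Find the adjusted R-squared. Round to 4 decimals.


Adjusted R^2 = 1 - (1 - R^2) * (n-1)/(n-p-1).
(1 - R^2) = 0.3528.
(n-1)/(n-p-1) = 40/39.
(1 - R^2) * (n-1) = 0.3528 * 40 = 14.1120.
Divide by (n-p-1): 14.1120 / 39 = 0.3618.
Adj R^2 = 1 - 0.3618 = 0.6382.

0.6382


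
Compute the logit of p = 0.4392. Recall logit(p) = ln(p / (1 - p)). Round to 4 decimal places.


Compute the odds: 0.4392/0.5608 = 0.7832.
Take the natural log: ln(0.7832) = -0.2444.

-0.2444


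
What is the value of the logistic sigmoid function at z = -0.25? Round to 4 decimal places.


Compute exp(0.2500) = 1.2840.
Sigmoid = 1 / (1 + 1.2840) = 1 / 2.2840 = 0.4378.

0.4378


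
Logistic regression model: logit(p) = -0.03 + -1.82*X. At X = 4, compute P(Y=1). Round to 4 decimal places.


Linear predictor: z = -0.03 + -1.82 * 4 = -7.3100.
P = 1/(1 + exp(7.3100)) = 1/(1 + 1495.1772) = 0.0007.

0.0007


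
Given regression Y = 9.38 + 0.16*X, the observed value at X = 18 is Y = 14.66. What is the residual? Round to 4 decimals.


Predicted = 9.38 + 0.16 * 18 = 12.2600.
Residual = 14.66 - 12.2600 = 2.4000.

2.4000


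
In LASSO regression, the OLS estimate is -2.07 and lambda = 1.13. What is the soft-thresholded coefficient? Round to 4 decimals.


|beta_OLS| = 2.07.
lambda = 1.13.
Since |beta| > lambda, coefficient = sign(beta)*(|beta| - lambda) = -0.9400.
Result = -0.9400.

-0.9400


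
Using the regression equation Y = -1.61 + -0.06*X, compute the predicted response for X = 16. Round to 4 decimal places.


Plug X = 16 into Y = -1.61 + -0.06*X:
Y = -1.61 + -0.9600 = -2.5700.

-2.5700


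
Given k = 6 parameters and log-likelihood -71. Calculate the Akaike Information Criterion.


AIC = 2k - 2*loglik = 2(6) - 2(-71).
= 12 + 142 = 154.

154


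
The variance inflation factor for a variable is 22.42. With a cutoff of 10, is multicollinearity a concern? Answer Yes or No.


Compare VIF = 22.42 to the threshold of 10.
22.42 >= 10, so the answer is Yes.

Yes


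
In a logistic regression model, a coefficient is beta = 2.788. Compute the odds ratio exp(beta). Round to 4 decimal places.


exp(2.788) = 16.2485.
So the odds ratio is 16.2485.

16.2485


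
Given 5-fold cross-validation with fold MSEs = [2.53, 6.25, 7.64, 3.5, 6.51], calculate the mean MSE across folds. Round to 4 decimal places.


Add all fold MSEs: 26.4300.
Divide by k = 5: 26.4300/5 = 5.2860.

5.2860


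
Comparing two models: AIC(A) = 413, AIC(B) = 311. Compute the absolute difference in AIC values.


Absolute difference = |413 - 311| = 102.
The model with lower AIC (B) is preferred.

102


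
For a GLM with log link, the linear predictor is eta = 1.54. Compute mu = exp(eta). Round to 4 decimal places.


The inverse log link gives:
mu = exp(1.54) = 4.6646.

4.6646


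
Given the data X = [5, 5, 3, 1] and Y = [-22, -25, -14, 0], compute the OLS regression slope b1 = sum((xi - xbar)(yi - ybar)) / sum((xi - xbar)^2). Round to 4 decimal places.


The sample means are xbar = 3.5000 and ybar = -15.2500.
Compute S_xx = 11.0000 and S_xy = -63.5000.
Slope b1 = S_xy / S_xx = -63.5000 / 11.0000 = -5.7727.

-5.7727


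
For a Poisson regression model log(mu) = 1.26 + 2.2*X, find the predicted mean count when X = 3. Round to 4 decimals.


Linear predictor: eta = 1.26 + (2.2)(3) = 7.8600.
Expected count: mu = exp(7.8600) = 2591.5204.

2591.5204


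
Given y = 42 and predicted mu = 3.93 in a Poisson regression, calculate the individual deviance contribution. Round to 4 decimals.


y/mu = 42/3.93 = 10.687023 (approx.), and ln(42/3.93) = 2.369030.
y * ln(y/mu) = 42 * 2.369030 = 99.499260.
y - mu = 38.07.
D = 2 * (99.499260 - 38.07) = 122.858520, which rounds to 122.8585.

122.8585


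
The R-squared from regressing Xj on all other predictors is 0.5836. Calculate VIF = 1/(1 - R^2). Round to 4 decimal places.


Using VIF = 1/(1 - R^2_j):
1 - 0.5836 = 0.4164.
VIF = 2.4015.

2.4015


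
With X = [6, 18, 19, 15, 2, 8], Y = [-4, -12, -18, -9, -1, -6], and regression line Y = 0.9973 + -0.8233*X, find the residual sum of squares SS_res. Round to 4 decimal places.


Compute predicted values, then residuals = yi - yhat_i.
Residuals: [-0.0575, 1.8221, -3.3546, 2.3522, -0.3507, -0.4109].
SSres = sum(residual^2) = 20.4014.

20.4014


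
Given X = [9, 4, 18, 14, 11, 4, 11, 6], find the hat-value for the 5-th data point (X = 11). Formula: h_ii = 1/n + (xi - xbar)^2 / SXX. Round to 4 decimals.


Mean of X: xbar = 9.6250.
SXX = 169.8750.
For X = 11: h = 1/8 + (11 - 9.6250)^2/169.8750 = 0.1361.

0.1361


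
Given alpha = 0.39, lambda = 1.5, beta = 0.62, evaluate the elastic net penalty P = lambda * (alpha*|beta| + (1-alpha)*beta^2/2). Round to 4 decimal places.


Compute:
L1 = 0.39 * 0.62 = 0.2418.
L2 = 0.61 * 0.62^2 / 2 = 0.1172.
Penalty = 1.5 * (0.2418 + 0.1172) = 0.5386.

0.5386


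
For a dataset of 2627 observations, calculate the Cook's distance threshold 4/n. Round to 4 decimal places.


The threshold is 4/n.
4/2627 = 0.0015.

0.0015


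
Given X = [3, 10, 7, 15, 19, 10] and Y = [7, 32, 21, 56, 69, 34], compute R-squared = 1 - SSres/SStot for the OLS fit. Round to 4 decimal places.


After computing the OLS fit (b0=-6.0124, b1=3.9855):
SSres = 10.7996, SStot = 2573.5000.
R^2 = 1 - 10.7996/2573.5000 = 0.9958.

0.9958


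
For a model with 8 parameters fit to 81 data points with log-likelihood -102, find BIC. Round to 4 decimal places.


Compute k*ln(n) = 8*ln(81) = 8*4.394449 = 35.155592.
Then -2*loglik = 204.
BIC = 35.155592 + 204 = 239.155592, which rounds to 239.1556.

239.1556


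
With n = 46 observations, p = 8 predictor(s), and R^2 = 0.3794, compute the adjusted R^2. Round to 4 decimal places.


Using the formula:
(1 - 0.3794) = 0.6206.
Multiply by 45/37: 0.6206 * 45 = 27.9270, then 27.9270 / 37 = 0.7548.
Adj R^2 = 1 - 0.7548 = 0.2452.

0.2452


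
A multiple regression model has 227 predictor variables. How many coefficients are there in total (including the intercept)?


Each predictor gets one coefficient, plus one intercept.
Total parameters = 227 + 1 = 228.

228


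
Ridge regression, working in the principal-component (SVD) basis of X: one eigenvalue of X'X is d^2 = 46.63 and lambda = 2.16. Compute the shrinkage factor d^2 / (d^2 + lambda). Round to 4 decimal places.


d^2 + lambda = 46.63 + 2.16 = 48.7900.
Shrinkage factor = 46.63/48.7900 = 0.9557.

0.9557


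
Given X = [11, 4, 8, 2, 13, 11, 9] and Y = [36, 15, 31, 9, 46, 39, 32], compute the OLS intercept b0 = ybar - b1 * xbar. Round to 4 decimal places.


First find the slope: b1 = 3.2859.
Means: xbar = 8.2857, ybar = 29.7143.
b0 = ybar - b1 * xbar = 29.7143 - 3.2859 * 8.2857 = 2.4880.

2.4880


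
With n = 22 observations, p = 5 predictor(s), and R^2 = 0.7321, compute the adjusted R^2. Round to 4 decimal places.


Plug in: Adj R^2 = 1 - (1 - 0.7321) * 21/16.
= 1 - 0.2679 * 21/16
= 1 - 5.6259 / 16
= 1 - 0.3516 = 0.6484.

0.6484


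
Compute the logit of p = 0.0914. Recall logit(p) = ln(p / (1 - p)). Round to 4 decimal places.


The odds are p/(1-p) = 0.0914 / 0.9086 = 0.1006.
logit(p) = ln(0.1006) = -2.2967.

-2.2967


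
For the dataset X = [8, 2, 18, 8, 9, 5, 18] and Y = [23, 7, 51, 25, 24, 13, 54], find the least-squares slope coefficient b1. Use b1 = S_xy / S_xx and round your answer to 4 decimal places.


First compute the means: xbar = 9.7143, ybar = 28.1429.
Then S_xx = sum((xi - xbar)^2) = 225.4286.
S_xy = sum((xi - xbar)(yi - ybar)) = 655.2857.
b1 = S_xy / S_xx = 655.2857 / 225.4286 = 2.9068.

2.9068


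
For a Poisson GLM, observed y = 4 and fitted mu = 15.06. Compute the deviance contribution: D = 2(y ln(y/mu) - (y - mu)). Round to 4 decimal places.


First: ln(4/15.06) = -1.325748.
Then: 4 * -1.325748 = -5.302992.
y - mu = 4 - 15.06 = -11.06.
D = 2(-5.302992 - -11.06) = 11.514016, which rounds to 11.5140.

11.5140


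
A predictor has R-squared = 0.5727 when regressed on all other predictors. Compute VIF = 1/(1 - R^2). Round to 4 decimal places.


Denominator: 1 - 0.5727 = 0.4273.
VIF = 1 / 0.4273 = 2.3403.

2.3403


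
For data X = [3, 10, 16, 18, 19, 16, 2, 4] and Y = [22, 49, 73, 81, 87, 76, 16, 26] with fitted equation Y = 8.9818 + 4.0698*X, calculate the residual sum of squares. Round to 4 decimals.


Compute predicted values, then residuals = yi - yhat_i.
Residuals: [0.8088, -0.6798, -1.0986, -1.2382, 0.6920, 1.9014, -1.1214, 0.7390].
SSres = sum(residual^2) = 9.7542.

9.7542


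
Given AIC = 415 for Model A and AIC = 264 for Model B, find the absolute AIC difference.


Compute |415 - 264| = 151.
Model B has the smaller AIC.

151


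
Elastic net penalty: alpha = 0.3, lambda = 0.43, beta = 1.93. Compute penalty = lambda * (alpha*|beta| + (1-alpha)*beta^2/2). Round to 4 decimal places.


alpha * |beta| = 0.3 * 1.93 = 0.5790.
(1-alpha) * beta^2/2 = 0.7 * 3.7249/2 = 1.3037.
Total = 0.43 * (0.5790 + 1.3037) = 0.8096.

0.8096


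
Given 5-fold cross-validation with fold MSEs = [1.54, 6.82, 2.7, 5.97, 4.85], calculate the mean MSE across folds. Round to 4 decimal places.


Add all fold MSEs: 21.8800.
Divide by k = 5: 21.8800/5 = 4.3760.

4.3760


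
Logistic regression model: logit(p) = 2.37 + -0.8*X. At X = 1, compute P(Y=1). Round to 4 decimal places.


Compute z = 2.37 + (-0.8)(1) = 1.5700.
exp(-z) = 0.2080.
P = 1/(1 + 0.2080) = 0.8278.

0.8278


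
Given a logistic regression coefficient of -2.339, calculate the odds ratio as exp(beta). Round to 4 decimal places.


Odds ratio = exp(beta) = exp(-2.339).
= 0.0964.

0.0964


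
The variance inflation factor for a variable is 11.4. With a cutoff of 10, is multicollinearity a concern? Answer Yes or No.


Compare VIF = 11.4 to the threshold of 10.
11.4 >= 10, so the answer is Yes.

Yes


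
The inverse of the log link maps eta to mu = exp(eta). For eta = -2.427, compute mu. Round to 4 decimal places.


mu = exp(eta) = exp(-2.427).
= 0.0883.

0.0883


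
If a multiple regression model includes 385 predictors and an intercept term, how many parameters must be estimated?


Total coefficients = number of predictors + 1 (for the intercept).
= 385 + 1 = 386.

386


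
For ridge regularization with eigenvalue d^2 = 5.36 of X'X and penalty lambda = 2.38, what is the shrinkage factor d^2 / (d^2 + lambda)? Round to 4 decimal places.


Compute the denominator: 5.36 + 2.38 = 7.7400.
Shrinkage factor = 5.36 / 7.7400 = 0.6925.

0.6925


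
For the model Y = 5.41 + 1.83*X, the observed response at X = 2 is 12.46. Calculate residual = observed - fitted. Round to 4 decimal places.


Predicted = 5.41 + 1.83 * 2 = 9.0700.
Residual = 12.46 - 9.0700 = 3.3900.

3.3900


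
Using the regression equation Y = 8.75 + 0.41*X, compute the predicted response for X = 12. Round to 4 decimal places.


Substitute X = 12 into the equation:
Y = 8.75 + 0.41 * 12 = 8.75 + 4.9200 = 13.6700.

13.6700


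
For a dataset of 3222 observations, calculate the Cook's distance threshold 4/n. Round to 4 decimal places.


Cook's distance cutoff = 4/n = 4/3222.
= 0.0012.

0.0012


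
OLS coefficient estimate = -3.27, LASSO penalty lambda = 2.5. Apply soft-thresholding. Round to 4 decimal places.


|beta_OLS| = 3.27.
lambda = 2.5.
Since |beta| > lambda, coefficient = sign(beta)*(|beta| - lambda) = -0.7700.
Result = -0.7700.

-0.7700


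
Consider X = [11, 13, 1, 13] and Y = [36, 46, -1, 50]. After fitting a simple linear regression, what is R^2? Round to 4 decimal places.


The fitted line is Y = -5.4899 + 4.0253*X.
SSres = 18.6869, SStot = 1622.7500.
R^2 = 1 - SSres/SStot = 0.9885.

0.9885


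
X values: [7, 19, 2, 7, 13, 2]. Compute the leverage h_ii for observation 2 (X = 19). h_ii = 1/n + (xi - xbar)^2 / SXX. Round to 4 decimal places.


Compute xbar = 8.3333 with n = 6 observations.
SXX = 219.3333.
Leverage = 1/6 + (19 - 8.3333)^2/219.3333 = 0.6854.

0.6854


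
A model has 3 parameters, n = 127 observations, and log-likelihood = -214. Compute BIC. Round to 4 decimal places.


ln(127) = 4.844187.
k * ln(n) = 3 * 4.844187 = 14.532561.
-2L = 428.
BIC = 14.532561 + 428 = 442.532561, which rounds to 442.5326.

442.5326


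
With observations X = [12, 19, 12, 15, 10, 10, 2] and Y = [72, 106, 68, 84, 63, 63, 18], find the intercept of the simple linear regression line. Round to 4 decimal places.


First find the slope: b1 = 5.0873.
Means: xbar = 11.4286, ybar = 67.7143.
b0 = ybar - b1 * xbar = 67.7143 - 5.0873 * 11.4286 = 9.5742.

9.5742


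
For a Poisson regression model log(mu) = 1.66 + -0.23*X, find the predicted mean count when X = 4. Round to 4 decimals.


eta = 1.66 + -0.23 * 4 = 0.7400.
mu = exp(0.7400) = 2.0959.

2.0959


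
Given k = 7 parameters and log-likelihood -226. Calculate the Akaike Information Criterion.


AIC = 2k - 2*loglik = 2(7) - 2(-226).
= 14 + 452 = 466.

466


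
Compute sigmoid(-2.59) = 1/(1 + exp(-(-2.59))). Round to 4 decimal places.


exp(2.5900) = 13.3298.
1 + exp(-z) = 14.3298.
sigmoid = 1/14.3298 = 0.0698.

0.0698


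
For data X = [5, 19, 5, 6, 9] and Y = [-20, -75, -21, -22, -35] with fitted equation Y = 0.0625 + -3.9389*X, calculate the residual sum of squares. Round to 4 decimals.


Predicted values from Y = 0.0625 + -3.9389*X.
Residuals: [-0.3680, -0.2234, -1.3680, 1.5709, 0.3876].
SSres = 4.6747.

4.6747


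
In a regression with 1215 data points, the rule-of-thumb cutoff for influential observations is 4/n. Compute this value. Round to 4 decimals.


Using the rule of thumb:
Threshold = 4 / 1215 = 0.0033.

0.0033


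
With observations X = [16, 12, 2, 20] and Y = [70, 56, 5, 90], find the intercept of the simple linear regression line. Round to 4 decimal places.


Compute b1 = 4.6899 from the OLS formula.
With xbar = 12.5000 and ybar = 55.2500, the intercept is:
b0 = 55.2500 - 4.6899 * 12.5000 = -3.3743.

-3.3743


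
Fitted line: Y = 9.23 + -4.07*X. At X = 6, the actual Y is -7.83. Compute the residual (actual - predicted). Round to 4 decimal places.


Predicted = 9.23 + -4.07 * 6 = -15.1900.
Residual = -7.83 - -15.1900 = 7.3600.

7.3600


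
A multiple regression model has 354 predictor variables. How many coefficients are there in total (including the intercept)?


Total coefficients = number of predictors + 1 (for the intercept).
= 354 + 1 = 355.

355


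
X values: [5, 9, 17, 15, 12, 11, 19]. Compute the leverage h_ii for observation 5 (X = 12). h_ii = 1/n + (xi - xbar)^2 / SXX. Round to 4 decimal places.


Mean of X: xbar = 12.5714.
SXX = 139.7143.
For X = 12: h = 1/7 + (12 - 12.5714)^2/139.7143 = 0.1452.

0.1452


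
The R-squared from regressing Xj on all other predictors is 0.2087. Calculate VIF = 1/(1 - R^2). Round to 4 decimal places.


VIF = 1 / (1 - 0.2087).
= 1 / 0.7913 = 1.2637.

1.2637


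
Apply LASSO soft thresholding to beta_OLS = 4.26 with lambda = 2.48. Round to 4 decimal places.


|beta_OLS| = 4.26.
lambda = 2.48.
Since |beta| > lambda, coefficient = sign(beta)*(|beta| - lambda) = 1.7800.
Result = 1.7800.

1.7800


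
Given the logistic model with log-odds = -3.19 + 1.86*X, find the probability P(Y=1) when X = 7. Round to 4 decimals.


Compute z = -3.19 + (1.86)(7) = 9.8300.
exp(-z) = 0.0001.
P = 1/(1 + 0.0001) = 0.9999.

0.9999


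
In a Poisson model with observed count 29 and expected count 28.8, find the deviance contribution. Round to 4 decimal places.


First: ln(29/28.8) = 0.006920.
Then: 29 * 0.006920 = 0.200680.
y - mu = 29 - 28.8 = 0.2.
D = 2(0.200680 - 0.2) = 0.001360, which rounds to 0.0014.

0.0014


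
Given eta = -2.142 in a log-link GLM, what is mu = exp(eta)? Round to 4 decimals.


Apply the inverse link:
mu = e^-2.142 = 0.1174.

0.1174


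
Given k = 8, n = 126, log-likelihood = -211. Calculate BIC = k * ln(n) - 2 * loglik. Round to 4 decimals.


k * ln(n) = 8 * ln(126) = 8 * 4.836282 = 38.690256.
-2 * loglik = -2 * (-211) = 422.
BIC = 38.690256 + 422 = 460.690256, which rounds to 460.6903.

460.6903


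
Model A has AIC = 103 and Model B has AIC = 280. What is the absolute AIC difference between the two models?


Absolute difference = |103 - 280| = 177.
The model with lower AIC (A) is preferred.

177


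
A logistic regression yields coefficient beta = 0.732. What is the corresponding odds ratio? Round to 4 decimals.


The odds ratio is computed as:
OR = e^(0.732) = 2.0792.

2.0792


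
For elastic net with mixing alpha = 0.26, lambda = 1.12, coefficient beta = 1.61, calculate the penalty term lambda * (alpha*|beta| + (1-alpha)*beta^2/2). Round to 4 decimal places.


alpha * |beta| = 0.26 * 1.61 = 0.4186.
(1-alpha) * beta^2/2 = 0.74 * 2.5921/2 = 0.9591.
Total = 1.12 * (0.4186 + 0.9591) = 1.5430.

1.5430


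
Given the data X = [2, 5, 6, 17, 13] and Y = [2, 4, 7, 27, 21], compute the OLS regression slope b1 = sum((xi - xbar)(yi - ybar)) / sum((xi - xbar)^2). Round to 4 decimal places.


The sample means are xbar = 8.6000 and ybar = 12.2000.
Compute S_xx = 153.2000 and S_xy = 273.4000.
Slope b1 = S_xy / S_xx = 273.4000 / 153.2000 = 1.7846.

1.7846


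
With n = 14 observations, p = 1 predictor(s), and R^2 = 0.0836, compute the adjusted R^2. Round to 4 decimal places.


Using the formula:
(1 - 0.0836) = 0.9164.
Multiply by 13/12: 0.9164 * 13 = 11.9132, then 11.9132 / 12 = 0.9928.
Adj R^2 = 1 - 0.9928 = 0.0072.

0.0072


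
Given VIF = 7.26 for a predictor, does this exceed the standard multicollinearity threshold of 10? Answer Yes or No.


Check: VIF = 7.26 vs threshold = 10.
Since 7.26 < 10, the answer is No.

No


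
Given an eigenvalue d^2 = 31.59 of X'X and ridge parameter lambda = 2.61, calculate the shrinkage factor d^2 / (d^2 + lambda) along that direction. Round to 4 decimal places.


d^2 + lambda = 31.59 + 2.61 = 34.2000.
Shrinkage factor = 31.59/34.2000 = 0.9237.

0.9237


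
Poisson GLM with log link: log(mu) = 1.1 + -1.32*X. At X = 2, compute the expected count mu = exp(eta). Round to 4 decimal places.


Linear predictor: eta = 1.1 + (-1.32)(2) = -1.5400.
Expected count: mu = exp(-1.5400) = 0.2144.

0.2144


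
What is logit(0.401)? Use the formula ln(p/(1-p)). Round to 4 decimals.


Compute the odds: 0.401/0.599 = 0.6694.
Take the natural log: ln(0.6694) = -0.4013.

-0.4013


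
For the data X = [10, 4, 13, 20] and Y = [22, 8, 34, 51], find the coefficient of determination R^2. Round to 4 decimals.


The fitted line is Y = -3.3578 + 2.7326*X.
SSres = 7.5066, SStot = 998.7500.
R^2 = 1 - SSres/SStot = 0.9925.

0.9925


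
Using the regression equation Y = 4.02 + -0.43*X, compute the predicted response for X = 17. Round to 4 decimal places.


Plug X = 17 into Y = 4.02 + -0.43*X:
Y = 4.02 + -7.3100 = -3.2900.

-3.2900


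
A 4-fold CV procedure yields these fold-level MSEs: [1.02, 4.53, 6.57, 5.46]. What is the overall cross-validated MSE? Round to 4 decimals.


Sum of fold MSEs = 17.5800.
Average = 17.5800 / 4 = 4.3950.

4.3950


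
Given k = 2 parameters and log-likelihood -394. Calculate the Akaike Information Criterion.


Compute:
2k = 2*2 = 4.
-2*loglik = -2*(-394) = 788.
AIC = 4 + 788 = 792.

792


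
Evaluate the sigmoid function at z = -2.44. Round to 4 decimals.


First, exp(2.4400) = 11.4730.
Then sigma(z) = 1/(1 + 11.4730) = 0.0802.

0.0802


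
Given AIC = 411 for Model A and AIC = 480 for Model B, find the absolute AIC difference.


Absolute difference = |411 - 480| = 69.
The model with lower AIC (A) is preferred.

69


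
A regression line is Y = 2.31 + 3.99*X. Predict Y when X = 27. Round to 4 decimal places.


Plug X = 27 into Y = 2.31 + 3.99*X:
Y = 2.31 + 107.7300 = 110.0400.

110.0400


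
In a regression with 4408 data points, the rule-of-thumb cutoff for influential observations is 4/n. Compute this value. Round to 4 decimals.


The threshold is 4/n.
4/4408 = 0.0009.

0.0009


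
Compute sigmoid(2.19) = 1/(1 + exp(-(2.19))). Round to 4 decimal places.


exp(-2.1900) = 0.1119.
1 + exp(-z) = 1.1119.
sigmoid = 1/1.1119 = 0.8993.

0.8993


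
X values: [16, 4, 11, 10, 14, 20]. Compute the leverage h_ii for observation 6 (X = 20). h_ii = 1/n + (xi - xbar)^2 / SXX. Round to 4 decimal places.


Mean of X: xbar = 12.5000.
SXX = 151.5000.
For X = 20: h = 1/6 + (20 - 12.5000)^2/151.5000 = 0.5380.

0.5380


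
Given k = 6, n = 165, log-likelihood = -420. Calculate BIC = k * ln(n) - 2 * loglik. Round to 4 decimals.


Compute k*ln(n) = 6*ln(165) = 6*5.105945 = 30.635670.
Then -2*loglik = 840.
BIC = 30.635670 + 840 = 870.635670, which rounds to 870.6357.

870.6357


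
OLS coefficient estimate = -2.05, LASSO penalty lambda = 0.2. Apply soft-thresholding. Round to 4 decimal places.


Check: |-2.05| = 2.05 vs lambda = 0.2.
Since |beta| > lambda, coefficient = sign(beta)*(|beta| - lambda) = -1.8500.
Soft-thresholded coefficient = -1.8500.

-1.8500


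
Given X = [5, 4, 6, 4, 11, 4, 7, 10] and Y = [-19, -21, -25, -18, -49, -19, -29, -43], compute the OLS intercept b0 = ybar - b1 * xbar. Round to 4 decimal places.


Compute b1 = -4.2204 from the OLS formula.
With xbar = 6.3750 and ybar = -27.8750, the intercept is:
b0 = -27.8750 - -4.2204 * 6.3750 = -0.9698.

-0.9698


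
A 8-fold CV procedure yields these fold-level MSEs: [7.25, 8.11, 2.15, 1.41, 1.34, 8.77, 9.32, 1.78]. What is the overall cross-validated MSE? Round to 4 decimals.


Total MSE across folds = 40.1300.
CV-MSE = 40.1300/8 = 5.0163.

5.0163


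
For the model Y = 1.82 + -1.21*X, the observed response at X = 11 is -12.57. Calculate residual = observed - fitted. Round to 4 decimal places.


Compute yhat = 1.82 + (-1.21)(11) = -11.4900.
Residual = actual - predicted = -12.57 - -11.4900 = -1.0800.

-1.0800


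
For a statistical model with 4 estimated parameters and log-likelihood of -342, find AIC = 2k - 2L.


Compute:
2k = 2*4 = 8.
-2*loglik = -2*(-342) = 684.
AIC = 8 + 684 = 692.

692


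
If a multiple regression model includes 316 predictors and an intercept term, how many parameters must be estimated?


Total coefficients = number of predictors + 1 (for the intercept).
= 316 + 1 = 317.

317


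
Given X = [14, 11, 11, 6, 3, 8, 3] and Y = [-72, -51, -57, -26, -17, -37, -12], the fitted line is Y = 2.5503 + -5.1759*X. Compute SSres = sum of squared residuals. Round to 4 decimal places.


Predicted values from Y = 2.5503 + -5.1759*X.
Residuals: [-2.0877, 3.3846, -2.6154, 2.5051, -4.0226, 1.8569, 0.9774].
SSres = 49.5146.

49.5146


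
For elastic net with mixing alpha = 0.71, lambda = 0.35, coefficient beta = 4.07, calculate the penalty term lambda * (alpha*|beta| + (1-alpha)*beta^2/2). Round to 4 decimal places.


alpha * |beta| = 0.71 * 4.07 = 2.8897.
(1-alpha) * beta^2/2 = 0.29 * 16.5649/2 = 2.4019.
Total = 0.35 * (2.8897 + 2.4019) = 1.8521.

1.8521


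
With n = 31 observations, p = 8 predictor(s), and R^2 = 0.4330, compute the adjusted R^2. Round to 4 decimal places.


Plug in: Adj R^2 = 1 - (1 - 0.4330) * 30/22.
= 1 - 0.5670 * 30/22
= 1 - 17.0100 / 22
= 1 - 0.7732 = 0.2268.

0.2268


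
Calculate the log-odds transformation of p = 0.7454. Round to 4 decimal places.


The odds are p/(1-p) = 0.7454 / 0.2546 = 2.9277.
logit(p) = ln(2.9277) = 1.0742.

1.0742


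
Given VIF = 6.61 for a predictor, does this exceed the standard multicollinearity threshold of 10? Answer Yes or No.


The threshold is 10.
VIF = 6.61 is < 10.
Multicollinearity indication: No.

No


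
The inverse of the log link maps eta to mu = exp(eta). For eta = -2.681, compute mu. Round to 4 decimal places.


Apply the inverse link:
mu = e^-2.681 = 0.0685.

0.0685


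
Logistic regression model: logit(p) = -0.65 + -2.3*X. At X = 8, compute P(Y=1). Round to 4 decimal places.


z = -0.65 + -2.3 * 8 = -19.0500.
Sigmoid: P = 1 / (1 + exp(19.0500)) = 0.0000.

0.0000


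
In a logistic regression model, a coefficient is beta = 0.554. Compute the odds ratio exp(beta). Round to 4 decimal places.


The odds ratio is computed as:
OR = e^(0.554) = 1.7402.

1.7402


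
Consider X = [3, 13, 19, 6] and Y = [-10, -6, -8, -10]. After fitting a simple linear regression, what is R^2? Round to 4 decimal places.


Fit the OLS line: b0 = -10.3877, b1 = 0.1842.
SSres = 5.7512.
SStot = 11.0000.
R^2 = 1 - 5.7512/11.0000 = 0.4772.

0.4772


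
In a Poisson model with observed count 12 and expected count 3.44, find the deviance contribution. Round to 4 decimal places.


y/mu = 12/3.44 = 3.488372 (approx.), and ln(12/3.44) = 1.249435.
y * ln(y/mu) = 12 * 1.249435 = 14.993220.
y - mu = 8.56.
D = 2 * (14.993220 - 8.56) = 12.866440, which rounds to 12.8664.

12.8664


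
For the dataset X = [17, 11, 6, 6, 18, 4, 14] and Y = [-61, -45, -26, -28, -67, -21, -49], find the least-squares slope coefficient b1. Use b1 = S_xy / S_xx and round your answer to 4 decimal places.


The sample means are xbar = 10.8571 and ybar = -42.4286.
Compute S_xx = 192.8571 and S_xy = -607.4286.
Slope b1 = S_xy / S_xx = -607.4286 / 192.8571 = -3.1496.

-3.1496


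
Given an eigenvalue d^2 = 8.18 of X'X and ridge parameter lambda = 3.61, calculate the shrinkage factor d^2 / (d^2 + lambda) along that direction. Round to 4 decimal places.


d^2 + lambda = 8.18 + 3.61 = 11.7900.
Shrinkage factor = 8.18/11.7900 = 0.6938.

0.6938


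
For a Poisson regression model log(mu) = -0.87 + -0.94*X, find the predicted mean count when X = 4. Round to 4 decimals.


Compute eta = -0.87 + -0.94 * 4 = -4.6300.
Apply inverse link: mu = e^-4.6300 = 0.0098.

0.0098


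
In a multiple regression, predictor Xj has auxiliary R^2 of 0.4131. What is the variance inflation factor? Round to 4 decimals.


Using VIF = 1/(1 - R^2_j):
1 - 0.4131 = 0.5869.
VIF = 1.7039.

1.7039


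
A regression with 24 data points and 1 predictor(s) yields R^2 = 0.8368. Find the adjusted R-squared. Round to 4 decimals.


Adjusted R^2 = 1 - (1 - R^2) * (n-1)/(n-p-1).
(1 - R^2) = 0.1632.
(n-1)/(n-p-1) = 23/22.
(1 - R^2) * (n-1) = 0.1632 * 23 = 3.7536.
Divide by (n-p-1): 3.7536 / 22 = 0.1706.
Adj R^2 = 1 - 0.1706 = 0.8294.

0.8294


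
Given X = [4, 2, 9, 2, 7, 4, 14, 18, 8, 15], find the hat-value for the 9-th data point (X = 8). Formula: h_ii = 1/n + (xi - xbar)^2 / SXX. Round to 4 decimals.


Mean of X: xbar = 8.3000.
SXX = 290.1000.
For X = 8: h = 1/10 + (8 - 8.3000)^2/290.1000 = 0.1003.

0.1003


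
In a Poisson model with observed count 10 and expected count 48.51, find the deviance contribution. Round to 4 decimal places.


Compute y*ln(y/mu) = 10*ln(10/48.51) = 10*-1.579185 = -15.791850.
y - mu = -38.51.
D = 2*(-15.791850 - (-38.51)) = 45.436300, which rounds to 45.4363.

45.4363


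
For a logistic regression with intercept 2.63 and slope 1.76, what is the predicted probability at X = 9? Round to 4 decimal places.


Linear predictor: z = 2.63 + 1.76 * 9 = 18.4700.
P = 1/(1 + exp(-18.4700)) = 1/(1 + 0.0000) = 1.0000.

1.0000


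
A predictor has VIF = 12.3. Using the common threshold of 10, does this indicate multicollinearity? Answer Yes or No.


The threshold is 10.
VIF = 12.3 is >= 10.
Multicollinearity indication: Yes.

Yes


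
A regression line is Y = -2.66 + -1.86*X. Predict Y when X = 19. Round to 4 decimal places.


Plug X = 19 into Y = -2.66 + -1.86*X:
Y = -2.66 + -35.3400 = -38.0000.

-38.0000


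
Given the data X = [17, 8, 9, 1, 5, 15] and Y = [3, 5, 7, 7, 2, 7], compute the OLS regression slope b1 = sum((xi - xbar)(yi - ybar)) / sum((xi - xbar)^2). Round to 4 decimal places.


The sample means are xbar = 9.1667 and ybar = 5.1667.
Compute S_xx = 180.8333 and S_xy = -8.1667.
Slope b1 = S_xy / S_xx = -8.1667 / 180.8333 = -0.0452.

-0.0452


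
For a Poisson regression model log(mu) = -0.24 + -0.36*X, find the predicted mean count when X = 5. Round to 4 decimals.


Compute eta = -0.24 + -0.36 * 5 = -2.0400.
Apply inverse link: mu = e^-2.0400 = 0.1300.

0.1300


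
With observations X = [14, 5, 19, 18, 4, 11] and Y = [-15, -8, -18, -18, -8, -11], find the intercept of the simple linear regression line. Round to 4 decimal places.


The slope is b1 = -0.7198.
Sample means are xbar = 11.8333 and ybar = -13.0000.
Intercept: b0 = -13.0000 - (-0.7198)(11.8333) = -4.4823.

-4.4823


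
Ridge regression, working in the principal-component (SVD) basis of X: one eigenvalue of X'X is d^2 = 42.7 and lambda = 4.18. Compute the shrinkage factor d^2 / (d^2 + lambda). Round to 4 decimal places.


Compute the denominator: 42.7 + 4.18 = 46.8800.
Shrinkage factor = 42.7 / 46.8800 = 0.9108.

0.9108


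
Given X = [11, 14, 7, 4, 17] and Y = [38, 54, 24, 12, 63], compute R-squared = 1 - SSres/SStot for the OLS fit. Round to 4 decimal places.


Fit the OLS line: b0 = -4.1612, b1 = 3.9963.
SSres = 8.7985.
SStot = 1752.8000.
R^2 = 1 - 8.7985/1752.8000 = 0.9950.

0.9950


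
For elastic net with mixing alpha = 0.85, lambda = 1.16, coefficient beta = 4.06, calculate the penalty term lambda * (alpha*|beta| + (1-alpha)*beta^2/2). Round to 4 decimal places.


alpha * |beta| = 0.85 * 4.06 = 3.4510.
(1-alpha) * beta^2/2 = 0.15 * 16.4836/2 = 1.2363.
Total = 1.16 * (3.4510 + 1.2363) = 5.4372.

5.4372


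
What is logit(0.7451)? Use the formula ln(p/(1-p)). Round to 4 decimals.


Compute the odds: 0.7451/0.2549 = 2.9231.
Take the natural log: ln(2.9231) = 1.0726.

1.0726
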